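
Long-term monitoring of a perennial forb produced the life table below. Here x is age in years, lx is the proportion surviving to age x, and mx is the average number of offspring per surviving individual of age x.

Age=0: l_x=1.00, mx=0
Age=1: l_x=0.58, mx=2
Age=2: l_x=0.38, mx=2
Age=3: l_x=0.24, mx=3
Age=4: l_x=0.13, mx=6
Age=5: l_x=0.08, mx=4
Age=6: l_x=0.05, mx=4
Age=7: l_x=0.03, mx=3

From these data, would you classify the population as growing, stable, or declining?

R0 = Σ lx·mx = 0 + 1.16 + 0.76 + 0.72 + 0.78 + 0.32 + 0.2 + 0.09 = 4.03
R0 > 1, so the population is growing.

growing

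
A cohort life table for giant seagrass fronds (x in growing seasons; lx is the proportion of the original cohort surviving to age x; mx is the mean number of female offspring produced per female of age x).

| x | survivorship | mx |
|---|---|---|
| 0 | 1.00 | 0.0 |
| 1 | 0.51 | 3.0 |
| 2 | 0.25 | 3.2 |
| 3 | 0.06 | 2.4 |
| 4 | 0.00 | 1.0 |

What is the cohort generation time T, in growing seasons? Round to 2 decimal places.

lx·mx: 0, 1.53, 0.8, 0.144, 0 → R0 = 2.474
x·lx·mx: 0, 1.53, 1.6, 0.432, 0 → Σ = 3.562
T = 3.562 / 2.474 = 1.439774… → 1.44

1.44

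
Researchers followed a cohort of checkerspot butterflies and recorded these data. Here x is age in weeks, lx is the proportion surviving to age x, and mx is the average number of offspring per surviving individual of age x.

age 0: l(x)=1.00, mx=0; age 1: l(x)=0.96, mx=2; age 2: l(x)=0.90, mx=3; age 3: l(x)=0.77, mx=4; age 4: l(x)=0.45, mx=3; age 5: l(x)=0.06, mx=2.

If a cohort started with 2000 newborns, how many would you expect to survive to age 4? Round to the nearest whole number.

Expected survivors = N0 · l_4 = 2000 × 0.45 = 900 → 900

900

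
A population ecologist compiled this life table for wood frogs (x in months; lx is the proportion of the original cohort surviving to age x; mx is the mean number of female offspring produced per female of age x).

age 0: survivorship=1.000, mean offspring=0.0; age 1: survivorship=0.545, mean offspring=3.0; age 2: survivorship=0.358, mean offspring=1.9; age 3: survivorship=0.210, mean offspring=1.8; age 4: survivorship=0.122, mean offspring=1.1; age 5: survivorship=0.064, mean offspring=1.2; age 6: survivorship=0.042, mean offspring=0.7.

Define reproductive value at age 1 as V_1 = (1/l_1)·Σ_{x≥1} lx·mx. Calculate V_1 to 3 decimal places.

lx·mx for x ≥ 1: 1.635, 0.6802, 0.378, 0.1342, 0.0768, 0.0294 → sum = 2.9336
V_1 = 2.9336 / l_1 = 2.9336 / 0.545 = 5.382752… → 5.383

5.383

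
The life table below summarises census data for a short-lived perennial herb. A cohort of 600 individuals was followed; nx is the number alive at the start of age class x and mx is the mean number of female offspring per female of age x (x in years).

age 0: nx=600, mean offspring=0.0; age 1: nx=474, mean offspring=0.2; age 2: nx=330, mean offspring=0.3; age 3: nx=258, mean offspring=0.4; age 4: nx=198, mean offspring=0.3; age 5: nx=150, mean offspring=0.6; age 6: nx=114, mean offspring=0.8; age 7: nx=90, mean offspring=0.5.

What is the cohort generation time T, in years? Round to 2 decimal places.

lx = nx/n0 = nx/600: 1, 0.79, 0.55, 0.43, 0.33, 0.25, 0.19, 0.15
lx·mx: 0, 0.158, 0.165, 0.172, 0.099, 0.15, 0.152, 0.075 → R0 = 0.971
x·lx·mx: 0, 0.158, 0.33, 0.516, 0.396, 0.75, 0.912, 0.525 → Σ = 3.587
T = 3.587 / 0.971 = 3.69413… → 3.69

3.69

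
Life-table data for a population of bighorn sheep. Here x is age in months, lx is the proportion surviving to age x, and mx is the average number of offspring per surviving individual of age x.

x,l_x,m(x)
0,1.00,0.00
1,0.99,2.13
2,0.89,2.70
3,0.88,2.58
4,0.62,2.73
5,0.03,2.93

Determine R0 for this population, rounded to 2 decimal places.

lx·mx by age: 0, 2.1087, 2.403, 2.2704, 1.6926, 0.0879
R0 = Σ lx·mx = 8.5626 → 8.56

8.56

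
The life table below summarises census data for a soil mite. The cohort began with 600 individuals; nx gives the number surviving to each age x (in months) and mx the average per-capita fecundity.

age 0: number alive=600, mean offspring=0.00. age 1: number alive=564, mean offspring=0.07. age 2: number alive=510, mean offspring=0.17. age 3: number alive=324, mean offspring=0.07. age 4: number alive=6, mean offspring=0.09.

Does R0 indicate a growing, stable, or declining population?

lx = nx/n0 = nx/600: 1, 0.94, 0.85, 0.54, 0.01
R0 = Σ lx·mx = 0 + 0.0658 + 0.1445 + 0.0378 + 0.0009 = 0.249
R0 < 1, so the population is declining.

declining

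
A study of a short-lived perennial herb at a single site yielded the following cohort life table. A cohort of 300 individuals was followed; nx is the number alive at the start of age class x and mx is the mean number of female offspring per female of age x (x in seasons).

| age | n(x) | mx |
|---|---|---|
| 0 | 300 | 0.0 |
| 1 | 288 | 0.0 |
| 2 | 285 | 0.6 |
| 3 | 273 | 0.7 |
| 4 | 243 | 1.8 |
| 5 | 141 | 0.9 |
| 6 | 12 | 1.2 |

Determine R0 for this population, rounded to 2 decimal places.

3.14

lx = nx/n0 = nx/300: 1, 0.96, 0.95, 0.91, 0.81, 0.47, 0.04
lx·mx by age: 0, 0, 0.57, 0.637, 1.458, 0.423, 0.048
R0 = Σ lx·mx = 3.136 → 3.14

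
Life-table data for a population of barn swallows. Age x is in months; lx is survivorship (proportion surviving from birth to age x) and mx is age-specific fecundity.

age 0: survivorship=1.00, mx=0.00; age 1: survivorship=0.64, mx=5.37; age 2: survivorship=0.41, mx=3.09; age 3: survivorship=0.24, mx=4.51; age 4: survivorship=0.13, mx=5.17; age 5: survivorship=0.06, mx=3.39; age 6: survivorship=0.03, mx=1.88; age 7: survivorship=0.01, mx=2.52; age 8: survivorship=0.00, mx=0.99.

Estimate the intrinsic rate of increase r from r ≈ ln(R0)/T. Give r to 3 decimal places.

0.958

R0 = Σ lx·mx = 0 + 3.4368 + 1.2669 + 1.0824 + 0.6721 + 0.2034 + 0.0564 + 0.0252 + 0 = 6.7432
Σ x·lx·mx = 13.438; T = 13.438/6.7432 = 1.99282…
r ≈ ln(R0)/T = ln(6.7432)/1.99282… = 0.9577… → 0.958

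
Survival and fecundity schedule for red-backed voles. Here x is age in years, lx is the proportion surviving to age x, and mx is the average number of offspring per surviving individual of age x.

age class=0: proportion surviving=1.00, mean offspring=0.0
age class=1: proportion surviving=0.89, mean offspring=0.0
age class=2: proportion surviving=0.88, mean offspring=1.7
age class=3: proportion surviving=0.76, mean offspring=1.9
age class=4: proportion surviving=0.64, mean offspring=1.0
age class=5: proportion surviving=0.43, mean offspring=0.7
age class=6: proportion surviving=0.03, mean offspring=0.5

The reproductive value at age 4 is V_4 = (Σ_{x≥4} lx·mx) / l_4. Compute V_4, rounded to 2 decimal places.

lx·mx for x ≥ 4: 0.64, 0.301, 0.015 → sum = 0.956
V_4 = 0.956 / l_4 = 0.956 / 0.64 = 1.49375 → 1.49

1.49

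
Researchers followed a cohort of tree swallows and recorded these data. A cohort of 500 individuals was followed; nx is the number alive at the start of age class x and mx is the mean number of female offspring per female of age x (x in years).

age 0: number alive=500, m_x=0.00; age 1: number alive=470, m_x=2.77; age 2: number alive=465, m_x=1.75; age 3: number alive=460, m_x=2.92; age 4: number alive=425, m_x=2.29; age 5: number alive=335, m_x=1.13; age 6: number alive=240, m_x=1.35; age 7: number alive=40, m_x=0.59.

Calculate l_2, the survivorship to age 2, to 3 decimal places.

0.930

l_2 = n_2/n_0 = 465/500 = 0.93 → 0.930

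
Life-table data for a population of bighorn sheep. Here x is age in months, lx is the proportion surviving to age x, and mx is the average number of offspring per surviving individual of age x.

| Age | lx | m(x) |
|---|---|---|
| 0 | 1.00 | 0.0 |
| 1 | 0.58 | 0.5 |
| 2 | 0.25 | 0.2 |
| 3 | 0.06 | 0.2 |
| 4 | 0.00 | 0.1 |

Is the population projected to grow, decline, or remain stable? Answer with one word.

R0 = Σ lx·mx = 0 + 0.29 + 0.05 + 0.012 + 0 = 0.352
R0 < 1, so the population is declining.

declining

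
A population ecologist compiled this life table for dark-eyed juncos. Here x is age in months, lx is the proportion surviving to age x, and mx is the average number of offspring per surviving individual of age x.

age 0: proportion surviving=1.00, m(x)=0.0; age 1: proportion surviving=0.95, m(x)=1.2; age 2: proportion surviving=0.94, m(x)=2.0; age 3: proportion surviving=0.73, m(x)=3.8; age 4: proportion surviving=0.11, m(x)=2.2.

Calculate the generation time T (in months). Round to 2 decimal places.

2.35

lx·mx: 0, 1.14, 1.88, 2.774, 0.242 → R0 = 6.036
x·lx·mx: 0, 1.14, 3.76, 8.322, 0.968 → Σ = 14.19
T = 14.19 / 6.036 = 2.350895… → 2.35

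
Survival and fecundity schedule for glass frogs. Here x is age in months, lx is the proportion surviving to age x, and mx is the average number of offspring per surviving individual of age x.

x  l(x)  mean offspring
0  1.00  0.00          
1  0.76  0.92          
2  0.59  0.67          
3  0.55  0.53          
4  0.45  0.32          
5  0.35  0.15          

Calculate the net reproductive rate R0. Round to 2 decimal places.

lx·mx by age: 0, 0.6992, 0.3953, 0.2915, 0.144, 0.0525
R0 = Σ lx·mx = 1.5825 → 1.58

1.58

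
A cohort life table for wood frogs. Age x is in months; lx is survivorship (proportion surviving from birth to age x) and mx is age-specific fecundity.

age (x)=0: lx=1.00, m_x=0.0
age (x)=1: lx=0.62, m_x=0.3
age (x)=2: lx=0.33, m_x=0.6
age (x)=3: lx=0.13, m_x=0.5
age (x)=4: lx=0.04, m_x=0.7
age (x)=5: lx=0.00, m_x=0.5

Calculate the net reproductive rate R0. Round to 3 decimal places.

0.477

lx·mx by age: 0, 0.186, 0.198, 0.065, 0.028, 0
R0 = Σ lx·mx = 0.477 → 0.477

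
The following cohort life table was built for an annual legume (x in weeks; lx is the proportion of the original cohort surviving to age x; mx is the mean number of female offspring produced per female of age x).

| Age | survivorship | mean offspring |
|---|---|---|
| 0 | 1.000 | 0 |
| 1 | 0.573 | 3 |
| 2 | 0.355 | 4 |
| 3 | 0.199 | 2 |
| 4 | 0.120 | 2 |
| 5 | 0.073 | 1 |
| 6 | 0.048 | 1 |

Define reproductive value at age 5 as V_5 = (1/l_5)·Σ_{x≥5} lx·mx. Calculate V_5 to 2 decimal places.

1.66

lx·mx for x ≥ 5: 0.073, 0.048 → sum = 0.121
V_5 = 0.121 / l_5 = 0.121 / 0.073 = 1.657534… → 1.66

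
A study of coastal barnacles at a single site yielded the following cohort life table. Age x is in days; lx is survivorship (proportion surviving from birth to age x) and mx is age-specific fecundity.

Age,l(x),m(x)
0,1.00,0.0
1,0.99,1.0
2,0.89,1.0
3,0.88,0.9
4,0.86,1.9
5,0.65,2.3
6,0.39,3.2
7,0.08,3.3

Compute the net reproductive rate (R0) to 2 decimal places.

lx·mx by age: 0, 0.99, 0.89, 0.792, 1.634, 1.495, 1.248, 0.264
R0 = Σ lx·mx = 7.313 → 7.31

7.31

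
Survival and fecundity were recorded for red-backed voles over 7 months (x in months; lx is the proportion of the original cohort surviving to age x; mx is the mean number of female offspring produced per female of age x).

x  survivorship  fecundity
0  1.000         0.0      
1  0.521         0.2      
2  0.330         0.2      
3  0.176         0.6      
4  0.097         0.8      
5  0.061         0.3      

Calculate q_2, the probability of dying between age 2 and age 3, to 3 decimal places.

0.467

q_2 = (l_2 − l_3) / l_2 = (0.33 − 0.176) / 0.33
     = 0.154 / 0.33 = 0.466667… → 0.467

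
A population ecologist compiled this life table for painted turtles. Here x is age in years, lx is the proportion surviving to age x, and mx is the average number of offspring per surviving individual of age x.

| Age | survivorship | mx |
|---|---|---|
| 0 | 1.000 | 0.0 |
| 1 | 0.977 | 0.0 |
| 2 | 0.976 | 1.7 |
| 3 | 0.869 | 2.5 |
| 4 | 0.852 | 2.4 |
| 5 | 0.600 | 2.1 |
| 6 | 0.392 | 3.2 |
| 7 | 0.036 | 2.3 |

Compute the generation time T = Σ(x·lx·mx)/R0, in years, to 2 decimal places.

3.83

lx·mx: 0, 0, 1.6592, 2.1725, 2.0448, 1.26, 1.2544, 0.0828 → R0 = 8.4737
x·lx·mx: 0, 0, 3.3184, 6.5175, 8.1792, 6.3, 7.5264, 0.5796 → Σ = 32.4211
T = 32.4211 / 8.4737 = 3.826085… → 3.83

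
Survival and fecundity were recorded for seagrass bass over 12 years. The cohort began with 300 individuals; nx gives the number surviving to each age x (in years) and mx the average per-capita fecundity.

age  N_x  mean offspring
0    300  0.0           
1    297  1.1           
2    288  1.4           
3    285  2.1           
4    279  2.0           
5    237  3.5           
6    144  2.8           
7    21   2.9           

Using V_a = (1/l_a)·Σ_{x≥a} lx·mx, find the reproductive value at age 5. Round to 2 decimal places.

5.46

lx = nx/n0 = nx/300: 1, 0.99, 0.96, 0.95, 0.93, 0.79, 0.48, 0.07
lx·mx for x ≥ 5: 2.765, 1.344, 0.203 → sum = 4.312
V_5 = 4.312 / l_5 = 4.312 / 0.79 = 5.458228… → 5.46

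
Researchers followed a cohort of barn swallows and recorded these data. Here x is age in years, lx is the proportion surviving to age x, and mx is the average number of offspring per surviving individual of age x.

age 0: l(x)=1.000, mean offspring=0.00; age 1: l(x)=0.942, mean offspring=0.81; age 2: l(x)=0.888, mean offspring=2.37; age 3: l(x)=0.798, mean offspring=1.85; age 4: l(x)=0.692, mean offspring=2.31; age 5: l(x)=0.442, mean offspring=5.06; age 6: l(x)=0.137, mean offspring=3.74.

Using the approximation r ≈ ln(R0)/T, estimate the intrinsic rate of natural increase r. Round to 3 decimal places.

0.625

R0 = Σ lx·mx = 0 + 0.76302 + 2.10456 + 1.4763 + 1.59852 + 2.23652 + 0.51238 = 8.6913
Σ x·lx·mx = 30.052; T = 30.052/8.6913 = 3.45771…
r ≈ ln(R0)/T = ln(8.6913)/3.45771… = 0.62536… → 0.625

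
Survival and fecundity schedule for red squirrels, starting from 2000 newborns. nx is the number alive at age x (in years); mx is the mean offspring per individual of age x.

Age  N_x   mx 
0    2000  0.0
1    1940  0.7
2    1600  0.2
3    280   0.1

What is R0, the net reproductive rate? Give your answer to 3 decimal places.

lx = nx/n0 = nx/2000: 1, 0.97, 0.8, 0.14
lx·mx by age: 0, 0.679, 0.16, 0.014
R0 = Σ lx·mx = 0.853 → 0.853

0.853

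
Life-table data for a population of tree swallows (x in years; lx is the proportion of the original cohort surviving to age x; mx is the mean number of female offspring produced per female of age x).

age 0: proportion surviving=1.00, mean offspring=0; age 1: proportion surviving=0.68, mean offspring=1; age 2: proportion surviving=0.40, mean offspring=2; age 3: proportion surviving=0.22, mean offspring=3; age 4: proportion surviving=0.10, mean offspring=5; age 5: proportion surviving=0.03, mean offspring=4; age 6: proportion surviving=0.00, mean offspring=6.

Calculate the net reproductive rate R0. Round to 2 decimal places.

lx·mx by age: 0, 0.68, 0.8, 0.66, 0.5, 0.12, 0
R0 = Σ lx·mx = 2.76 → 2.76

2.76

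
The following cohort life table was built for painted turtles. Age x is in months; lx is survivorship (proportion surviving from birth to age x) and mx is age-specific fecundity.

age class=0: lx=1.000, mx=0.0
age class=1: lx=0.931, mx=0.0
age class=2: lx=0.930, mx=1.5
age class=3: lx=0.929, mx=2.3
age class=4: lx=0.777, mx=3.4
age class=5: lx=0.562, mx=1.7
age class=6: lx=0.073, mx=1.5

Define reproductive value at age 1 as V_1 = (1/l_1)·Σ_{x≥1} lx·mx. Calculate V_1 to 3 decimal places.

lx·mx for x ≥ 1: 0, 1.395, 2.1367, 2.6418, 0.9554, 0.1095 → sum = 7.2384
V_1 = 7.2384 / l_1 = 7.2384 / 0.931 = 7.774866… → 7.775

7.775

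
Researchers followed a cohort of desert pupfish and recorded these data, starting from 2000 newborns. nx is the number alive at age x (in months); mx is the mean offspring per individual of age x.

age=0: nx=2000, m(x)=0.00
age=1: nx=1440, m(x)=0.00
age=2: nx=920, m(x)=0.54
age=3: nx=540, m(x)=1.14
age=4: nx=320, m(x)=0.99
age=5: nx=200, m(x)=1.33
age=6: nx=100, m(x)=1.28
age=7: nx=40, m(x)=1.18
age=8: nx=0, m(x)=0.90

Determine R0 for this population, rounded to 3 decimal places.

lx = nx/n0 = nx/2000: 1, 0.72, 0.46, 0.27, 0.16, 0.1, 0.05, 0.02, 0
lx·mx by age: 0, 0, 0.2484, 0.3078, 0.1584, 0.133, 0.064, 0.0236, 0
R0 = Σ lx·mx = 0.9352 → 0.935

0.935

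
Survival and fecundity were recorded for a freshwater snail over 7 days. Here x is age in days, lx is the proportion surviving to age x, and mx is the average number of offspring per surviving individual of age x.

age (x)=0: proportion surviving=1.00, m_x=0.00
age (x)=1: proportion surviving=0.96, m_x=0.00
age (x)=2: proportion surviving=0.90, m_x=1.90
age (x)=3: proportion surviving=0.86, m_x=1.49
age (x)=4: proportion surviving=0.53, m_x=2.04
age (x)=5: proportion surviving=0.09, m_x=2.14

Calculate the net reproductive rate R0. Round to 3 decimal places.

4.265

lx·mx by age: 0, 0, 1.71, 1.2814, 1.0812, 0.1926
R0 = Σ lx·mx = 4.2652 → 4.265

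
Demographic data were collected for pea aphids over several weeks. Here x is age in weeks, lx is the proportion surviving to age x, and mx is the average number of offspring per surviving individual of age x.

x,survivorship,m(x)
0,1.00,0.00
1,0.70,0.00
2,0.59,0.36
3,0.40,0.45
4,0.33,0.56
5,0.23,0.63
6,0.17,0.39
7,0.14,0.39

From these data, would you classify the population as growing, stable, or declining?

R0 = Σ lx·mx = 0 + 0 + 0.2124 + 0.18 + 0.1848 + 0.1449 + 0.0663 + 0.0546 = 0.843
R0 < 1, so the population is declining.

declining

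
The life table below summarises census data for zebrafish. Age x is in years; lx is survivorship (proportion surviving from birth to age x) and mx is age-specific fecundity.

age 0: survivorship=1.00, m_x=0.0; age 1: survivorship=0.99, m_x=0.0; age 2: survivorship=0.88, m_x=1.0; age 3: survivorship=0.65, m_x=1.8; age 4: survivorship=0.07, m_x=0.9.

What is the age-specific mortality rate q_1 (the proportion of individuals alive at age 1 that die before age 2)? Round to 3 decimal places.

q_1 = (l_1 − l_2) / l_1 = (0.99 − 0.88) / 0.99
     = 0.11 / 0.99 = 0.111111… → 0.111

0.111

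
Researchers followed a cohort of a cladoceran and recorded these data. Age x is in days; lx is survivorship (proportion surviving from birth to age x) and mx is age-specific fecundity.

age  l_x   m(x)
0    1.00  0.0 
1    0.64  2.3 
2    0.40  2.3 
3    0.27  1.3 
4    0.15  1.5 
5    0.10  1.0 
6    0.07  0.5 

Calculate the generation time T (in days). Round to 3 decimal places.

1.926

lx·mx: 0, 1.472, 0.92, 0.351, 0.225, 0.1, 0.035 → R0 = 3.103
x·lx·mx: 0, 1.472, 1.84, 1.053, 0.9, 0.5, 0.21 → Σ = 5.975
T = 5.975 / 3.103 = 1.925556… → 1.926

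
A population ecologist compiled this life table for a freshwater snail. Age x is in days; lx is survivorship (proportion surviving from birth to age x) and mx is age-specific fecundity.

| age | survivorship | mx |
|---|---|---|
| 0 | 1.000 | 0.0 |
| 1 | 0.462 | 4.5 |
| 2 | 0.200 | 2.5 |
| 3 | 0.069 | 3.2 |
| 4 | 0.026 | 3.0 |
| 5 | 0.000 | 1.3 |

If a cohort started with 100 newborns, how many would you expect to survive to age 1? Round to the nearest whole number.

46

Expected survivors = N0 · l_1 = 100 × 0.462 = 46.2 → 46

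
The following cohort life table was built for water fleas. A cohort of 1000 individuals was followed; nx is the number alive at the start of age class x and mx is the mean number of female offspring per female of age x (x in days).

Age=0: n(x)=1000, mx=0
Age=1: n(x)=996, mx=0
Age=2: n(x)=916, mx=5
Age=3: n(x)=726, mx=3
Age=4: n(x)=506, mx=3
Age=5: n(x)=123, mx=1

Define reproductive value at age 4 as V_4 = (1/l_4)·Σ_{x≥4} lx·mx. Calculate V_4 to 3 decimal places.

3.243

lx = nx/n0 = nx/1000: 1, 0.996, 0.916, 0.726, 0.506, 0.123
lx·mx for x ≥ 4: 1.518, 0.123 → sum = 1.641
V_4 = 1.641 / l_4 = 1.641 / 0.506 = 3.243083… → 3.243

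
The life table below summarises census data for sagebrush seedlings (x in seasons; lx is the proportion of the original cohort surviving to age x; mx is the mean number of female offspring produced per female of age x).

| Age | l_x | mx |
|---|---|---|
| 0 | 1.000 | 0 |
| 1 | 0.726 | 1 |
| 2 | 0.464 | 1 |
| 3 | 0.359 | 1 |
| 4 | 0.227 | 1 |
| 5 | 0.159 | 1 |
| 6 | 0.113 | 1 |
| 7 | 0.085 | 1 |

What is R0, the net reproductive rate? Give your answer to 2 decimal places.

lx·mx by age: 0, 0.726, 0.464, 0.359, 0.227, 0.159, 0.113, 0.085
R0 = Σ lx·mx = 2.133 → 2.13

2.13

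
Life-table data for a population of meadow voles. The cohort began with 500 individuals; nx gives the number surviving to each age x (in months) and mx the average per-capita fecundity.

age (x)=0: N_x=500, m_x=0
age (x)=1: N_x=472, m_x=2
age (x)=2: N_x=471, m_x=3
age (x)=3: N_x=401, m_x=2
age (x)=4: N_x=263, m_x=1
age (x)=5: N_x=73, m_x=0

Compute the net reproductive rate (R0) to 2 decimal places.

6.84

lx = nx/n0 = nx/500: 1, 0.944, 0.942, 0.802, 0.526, 0.146
lx·mx by age: 0, 1.888, 2.826, 1.604, 0.526, 0
R0 = Σ lx·mx = 6.844 → 6.84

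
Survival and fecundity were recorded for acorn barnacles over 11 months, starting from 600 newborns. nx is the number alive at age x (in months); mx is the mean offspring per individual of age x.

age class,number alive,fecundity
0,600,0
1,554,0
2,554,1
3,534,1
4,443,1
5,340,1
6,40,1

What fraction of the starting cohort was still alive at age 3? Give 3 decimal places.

l_3 = n_3/n_0 = 534/600 = 0.89 → 0.890

0.890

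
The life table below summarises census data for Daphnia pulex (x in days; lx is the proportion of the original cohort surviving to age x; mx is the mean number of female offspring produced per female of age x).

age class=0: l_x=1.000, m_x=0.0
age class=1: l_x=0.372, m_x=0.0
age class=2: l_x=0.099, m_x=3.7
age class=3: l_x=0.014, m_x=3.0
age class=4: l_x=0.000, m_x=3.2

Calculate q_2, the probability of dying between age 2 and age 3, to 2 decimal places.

0.86

q_2 = (l_2 − l_3) / l_2 = (0.099 − 0.014) / 0.099
     = 0.085 / 0.099 = 0.858586… → 0.86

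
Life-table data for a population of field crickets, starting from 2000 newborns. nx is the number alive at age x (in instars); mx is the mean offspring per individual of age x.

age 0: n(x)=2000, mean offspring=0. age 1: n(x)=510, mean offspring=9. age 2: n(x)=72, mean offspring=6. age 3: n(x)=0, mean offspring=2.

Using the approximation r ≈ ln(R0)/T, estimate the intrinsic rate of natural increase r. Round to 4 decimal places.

0.8478

lx = nx/n0 = nx/2000: 1, 0.255, 0.036, 0
R0 = Σ lx·mx = 0 + 2.295 + 0.216 + 0 = 2.511
Σ x·lx·mx = 2.727; T = 2.727/2.511 = 1.08602…
r ≈ ln(R0)/T = ln(2.511)/1.08602… = 0.847756… → 0.8478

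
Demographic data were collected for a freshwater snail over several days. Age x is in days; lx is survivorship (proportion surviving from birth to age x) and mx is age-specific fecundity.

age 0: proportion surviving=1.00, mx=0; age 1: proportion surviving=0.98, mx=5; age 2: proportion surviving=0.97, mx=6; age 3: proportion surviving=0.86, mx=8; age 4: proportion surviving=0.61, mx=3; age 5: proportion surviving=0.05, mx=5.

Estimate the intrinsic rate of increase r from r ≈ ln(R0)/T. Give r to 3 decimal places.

1.282

R0 = Σ lx·mx = 0 + 4.9 + 5.82 + 6.88 + 1.83 + 0.25 = 19.68
Σ x·lx·mx = 45.75; T = 45.75/19.68 = 2.3247…
r ≈ ln(R0)/T = ln(19.68)/2.3247… = 1.28172… → 1.282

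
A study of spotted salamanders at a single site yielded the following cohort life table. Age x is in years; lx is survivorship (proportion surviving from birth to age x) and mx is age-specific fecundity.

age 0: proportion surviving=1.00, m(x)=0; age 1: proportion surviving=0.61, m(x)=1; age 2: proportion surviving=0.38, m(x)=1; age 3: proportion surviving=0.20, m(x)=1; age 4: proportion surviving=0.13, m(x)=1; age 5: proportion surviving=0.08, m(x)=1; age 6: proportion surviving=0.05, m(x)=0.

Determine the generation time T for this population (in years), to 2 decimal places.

lx·mx: 0, 0.61, 0.38, 0.2, 0.13, 0.08, 0 → R0 = 1.4
x·lx·mx: 0, 0.61, 0.76, 0.6, 0.52, 0.4, 0 → Σ = 2.89
T = 2.89 / 1.4 = 2.064286… → 2.06

2.06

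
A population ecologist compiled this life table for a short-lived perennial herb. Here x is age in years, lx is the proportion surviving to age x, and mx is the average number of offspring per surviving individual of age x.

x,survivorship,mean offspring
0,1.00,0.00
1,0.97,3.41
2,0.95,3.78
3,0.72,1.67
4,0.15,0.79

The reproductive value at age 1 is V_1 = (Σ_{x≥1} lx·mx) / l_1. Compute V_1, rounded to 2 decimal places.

lx·mx for x ≥ 1: 3.3077, 3.591, 1.2024, 0.1185 → sum = 8.2196
V_1 = 8.2196 / l_1 = 8.2196 / 0.97 = 8.473814… → 8.47

8.47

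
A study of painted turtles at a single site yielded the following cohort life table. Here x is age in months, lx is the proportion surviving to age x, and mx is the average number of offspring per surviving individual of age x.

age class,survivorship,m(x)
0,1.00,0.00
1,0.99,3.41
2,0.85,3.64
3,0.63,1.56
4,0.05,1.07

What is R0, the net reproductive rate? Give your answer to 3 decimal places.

7.506

lx·mx by age: 0, 3.3759, 3.094, 0.9828, 0.0535
R0 = Σ lx·mx = 7.5062 → 7.506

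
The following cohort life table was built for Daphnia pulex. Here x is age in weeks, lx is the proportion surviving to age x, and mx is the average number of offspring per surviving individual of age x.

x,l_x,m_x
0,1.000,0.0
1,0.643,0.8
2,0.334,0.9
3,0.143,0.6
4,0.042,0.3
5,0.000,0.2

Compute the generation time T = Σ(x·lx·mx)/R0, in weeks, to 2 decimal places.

lx·mx: 0, 0.5144, 0.3006, 0.0858, 0.0126, 0 → R0 = 0.9134
x·lx·mx: 0, 0.5144, 0.6012, 0.2574, 0.0504, 0 → Σ = 1.4234
T = 1.4234 / 0.9134 = 1.558353… → 1.56

1.56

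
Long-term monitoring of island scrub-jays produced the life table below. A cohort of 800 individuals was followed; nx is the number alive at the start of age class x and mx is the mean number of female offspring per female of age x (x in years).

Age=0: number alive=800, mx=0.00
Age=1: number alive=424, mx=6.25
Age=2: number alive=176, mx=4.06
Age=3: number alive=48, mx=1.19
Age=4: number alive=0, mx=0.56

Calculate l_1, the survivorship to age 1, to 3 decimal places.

0.530

l_1 = n_1/n_0 = 424/800 = 0.53 → 0.530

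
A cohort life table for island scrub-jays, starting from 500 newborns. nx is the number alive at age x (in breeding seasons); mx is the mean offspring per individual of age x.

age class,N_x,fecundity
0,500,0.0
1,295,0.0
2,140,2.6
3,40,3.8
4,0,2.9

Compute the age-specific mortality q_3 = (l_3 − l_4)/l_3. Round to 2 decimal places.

lx = nx/n0 = nx/500: 1, 0.59, 0.28, 0.08, 0
q_3 = (l_3 − l_4) / l_3 = (0.08 − 0) / 0.08
     = 0.08 / 0.08 = 1 → 1.00

1.00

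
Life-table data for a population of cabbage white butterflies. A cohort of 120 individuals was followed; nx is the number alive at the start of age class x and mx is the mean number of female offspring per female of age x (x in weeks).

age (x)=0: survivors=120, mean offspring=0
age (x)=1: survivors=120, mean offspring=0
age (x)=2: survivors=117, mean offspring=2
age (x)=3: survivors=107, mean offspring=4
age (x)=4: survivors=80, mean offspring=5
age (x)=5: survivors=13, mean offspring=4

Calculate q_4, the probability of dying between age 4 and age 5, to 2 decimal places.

0.84

lx = nx/n0 = nx/120: 1, 1, 0.975, 0.89167…, 0.66667…, 0.10833…
q_4 = (l_4 − l_5) / l_4 = (0.666667… − 0.108333…) / 0.666667…
     = 0.558333… / 0.666667… = 0.8375… → 0.84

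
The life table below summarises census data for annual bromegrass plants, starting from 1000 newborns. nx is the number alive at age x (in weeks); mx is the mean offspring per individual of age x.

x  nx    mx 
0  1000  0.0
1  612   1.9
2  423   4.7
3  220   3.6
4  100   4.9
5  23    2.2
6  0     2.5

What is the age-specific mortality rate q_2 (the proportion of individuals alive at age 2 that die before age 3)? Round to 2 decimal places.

0.48

lx = nx/n0 = nx/1000: 1, 0.612, 0.423, 0.22, 0.1, 0.023, 0
q_2 = (l_2 − l_3) / l_2 = (0.423 − 0.22) / 0.423
     = 0.203 / 0.423 = 0.479905… → 0.48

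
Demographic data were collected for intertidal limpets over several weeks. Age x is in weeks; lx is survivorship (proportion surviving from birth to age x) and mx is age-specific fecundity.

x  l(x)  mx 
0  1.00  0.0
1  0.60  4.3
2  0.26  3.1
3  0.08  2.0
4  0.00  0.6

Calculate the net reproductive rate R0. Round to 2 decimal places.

3.55

lx·mx by age: 0, 2.58, 0.806, 0.16, 0
R0 = Σ lx·mx = 3.546 → 3.55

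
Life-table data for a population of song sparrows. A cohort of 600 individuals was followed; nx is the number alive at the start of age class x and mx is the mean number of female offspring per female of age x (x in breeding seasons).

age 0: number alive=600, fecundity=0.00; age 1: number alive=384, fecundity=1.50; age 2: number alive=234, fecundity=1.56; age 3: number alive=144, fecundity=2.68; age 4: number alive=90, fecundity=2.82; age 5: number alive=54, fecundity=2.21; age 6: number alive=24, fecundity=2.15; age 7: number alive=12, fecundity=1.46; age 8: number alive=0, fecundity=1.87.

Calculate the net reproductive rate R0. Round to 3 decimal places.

lx = nx/n0 = nx/600: 1, 0.64, 0.39, 0.24, 0.15, 0.09, 0.04, 0.02, 0
lx·mx by age: 0, 0.96, 0.6084, 0.6432, 0.423, 0.1989, 0.086, 0.0292, 0
R0 = Σ lx·mx = 2.9487 → 2.949

2.949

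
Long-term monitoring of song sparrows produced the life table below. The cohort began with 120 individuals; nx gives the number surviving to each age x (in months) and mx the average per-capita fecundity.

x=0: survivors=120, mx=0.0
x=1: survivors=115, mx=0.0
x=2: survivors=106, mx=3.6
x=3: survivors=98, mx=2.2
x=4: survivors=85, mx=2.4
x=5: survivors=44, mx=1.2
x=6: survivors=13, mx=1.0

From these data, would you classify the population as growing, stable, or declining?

growing

lx = nx/n0 = nx/120: 1, 0.95833…, 0.88333…, 0.81667…, 0.70833…, 0.36667…, 0.10833…
R0 = Σ lx·mx = 0 + 0 + 3.18… + 1.796667… + 1.7… + 0.44… + 0.108333… = 7.225…
R0 > 1, so the population is growing.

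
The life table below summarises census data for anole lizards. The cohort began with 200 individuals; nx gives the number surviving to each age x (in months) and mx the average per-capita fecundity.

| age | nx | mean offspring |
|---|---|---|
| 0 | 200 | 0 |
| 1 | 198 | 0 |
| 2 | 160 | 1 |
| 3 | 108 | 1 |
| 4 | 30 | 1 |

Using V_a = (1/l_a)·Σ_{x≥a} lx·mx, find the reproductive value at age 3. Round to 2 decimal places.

lx = nx/n0 = nx/200: 1, 0.99, 0.8, 0.54, 0.15
lx·mx for x ≥ 3: 0.54, 0.15 → sum = 0.69
V_3 = 0.69 / l_3 = 0.69 / 0.54 = 1.277778… → 1.28

1.28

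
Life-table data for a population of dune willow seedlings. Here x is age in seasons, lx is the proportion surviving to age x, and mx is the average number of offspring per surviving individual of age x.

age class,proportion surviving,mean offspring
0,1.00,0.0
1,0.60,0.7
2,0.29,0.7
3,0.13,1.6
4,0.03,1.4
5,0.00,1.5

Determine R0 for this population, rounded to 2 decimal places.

lx·mx by age: 0, 0.42, 0.203, 0.208, 0.042, 0
R0 = Σ lx·mx = 0.873 → 0.87

0.87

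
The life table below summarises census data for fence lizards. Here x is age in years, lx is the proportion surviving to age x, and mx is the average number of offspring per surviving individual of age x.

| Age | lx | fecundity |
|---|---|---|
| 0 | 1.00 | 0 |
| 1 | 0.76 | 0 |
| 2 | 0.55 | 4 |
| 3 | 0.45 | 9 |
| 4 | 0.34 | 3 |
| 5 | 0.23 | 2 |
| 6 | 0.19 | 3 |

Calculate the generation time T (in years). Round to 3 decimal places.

lx·mx: 0, 0, 2.2, 4.05, 1.02, 0.46, 0.57 → R0 = 8.3
x·lx·mx: 0, 0, 4.4, 12.15, 4.08, 2.3, 3.42 → Σ = 26.35
T = 26.35 / 8.3 = 3.174699… → 3.175

3.175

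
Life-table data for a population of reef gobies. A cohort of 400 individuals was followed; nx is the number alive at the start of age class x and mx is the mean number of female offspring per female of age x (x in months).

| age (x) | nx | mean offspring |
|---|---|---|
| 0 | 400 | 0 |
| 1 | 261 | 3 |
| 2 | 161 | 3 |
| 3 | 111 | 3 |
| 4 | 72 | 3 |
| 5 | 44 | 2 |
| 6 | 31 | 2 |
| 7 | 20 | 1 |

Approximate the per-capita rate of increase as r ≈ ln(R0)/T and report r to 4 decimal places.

0.6967

lx = nx/n0 = nx/400: 1, 0.6525, 0.4025, 0.2775, 0.18, 0.11, 0.0775, 0.05
R0 = Σ lx·mx = 0 + 1.9575 + 1.2075 + 0.8325 + 0.54 + 0.22 + 0.155 + 0.05 = 4.9625
Σ x·lx·mx = 11.41; T = 11.41/4.9625 = 2.29924…
r ≈ ln(R0)/T = ln(4.9625)/2.29924… = 0.696711… → 0.6967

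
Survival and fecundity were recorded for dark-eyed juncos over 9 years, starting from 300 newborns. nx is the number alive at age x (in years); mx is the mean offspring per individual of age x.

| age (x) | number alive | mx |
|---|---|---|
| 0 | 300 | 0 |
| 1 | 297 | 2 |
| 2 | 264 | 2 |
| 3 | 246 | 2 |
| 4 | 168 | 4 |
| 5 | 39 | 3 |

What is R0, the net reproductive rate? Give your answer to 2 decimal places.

lx = nx/n0 = nx/300: 1, 0.99, 0.88, 0.82, 0.56, 0.13
lx·mx by age: 0, 1.98, 1.76, 1.64, 2.24, 0.39
R0 = Σ lx·mx = 8.01 → 8.01

8.01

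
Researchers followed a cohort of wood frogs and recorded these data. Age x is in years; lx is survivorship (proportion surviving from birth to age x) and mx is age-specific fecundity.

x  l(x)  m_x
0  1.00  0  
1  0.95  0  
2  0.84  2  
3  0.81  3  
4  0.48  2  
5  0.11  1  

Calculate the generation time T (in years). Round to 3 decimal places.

lx·mx: 0, 0, 1.68, 2.43, 0.96, 0.11 → R0 = 5.18
x·lx·mx: 0, 0, 3.36, 7.29, 3.84, 0.55 → Σ = 15.04
T = 15.04 / 5.18 = 2.903475… → 2.903

2.903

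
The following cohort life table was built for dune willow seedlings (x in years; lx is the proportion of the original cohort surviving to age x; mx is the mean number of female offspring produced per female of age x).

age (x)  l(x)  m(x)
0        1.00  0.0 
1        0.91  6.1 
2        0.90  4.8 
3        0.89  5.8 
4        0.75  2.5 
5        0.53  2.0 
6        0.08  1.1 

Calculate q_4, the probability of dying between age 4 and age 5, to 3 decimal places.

0.293

q_4 = (l_4 − l_5) / l_4 = (0.75 − 0.53) / 0.75
     = 0.22 / 0.75 = 0.293333… → 0.293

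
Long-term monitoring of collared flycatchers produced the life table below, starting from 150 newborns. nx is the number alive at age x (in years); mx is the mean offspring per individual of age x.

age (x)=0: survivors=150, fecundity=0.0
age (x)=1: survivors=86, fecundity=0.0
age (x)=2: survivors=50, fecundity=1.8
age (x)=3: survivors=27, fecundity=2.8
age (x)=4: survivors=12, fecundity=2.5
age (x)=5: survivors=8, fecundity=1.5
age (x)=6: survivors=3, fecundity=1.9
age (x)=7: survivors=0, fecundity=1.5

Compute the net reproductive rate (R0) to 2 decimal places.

1.42

lx = nx/n0 = nx/150: 1, 0.57333…, 0.33333…, 0.18, 0.08, 0.05333…, 0.02, 0
lx·mx by age: 0, 0, 0.6…, 0.504, 0.2, 0.08…, 0.038, 0
R0 = Σ lx·mx = 1.422… → 1.42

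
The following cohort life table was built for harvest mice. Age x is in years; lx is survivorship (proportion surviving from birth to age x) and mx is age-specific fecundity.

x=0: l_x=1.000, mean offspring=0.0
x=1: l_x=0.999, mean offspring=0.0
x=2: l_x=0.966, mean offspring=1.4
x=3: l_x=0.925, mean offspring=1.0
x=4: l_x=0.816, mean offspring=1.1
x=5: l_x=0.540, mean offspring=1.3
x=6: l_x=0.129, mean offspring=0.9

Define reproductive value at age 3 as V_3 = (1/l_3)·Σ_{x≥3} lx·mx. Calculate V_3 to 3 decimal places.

lx·mx for x ≥ 3: 0.925, 0.8976, 0.702, 0.1161 → sum = 2.6407
V_3 = 2.6407 / l_3 = 2.6407 / 0.925 = 2.854811… → 2.855

2.855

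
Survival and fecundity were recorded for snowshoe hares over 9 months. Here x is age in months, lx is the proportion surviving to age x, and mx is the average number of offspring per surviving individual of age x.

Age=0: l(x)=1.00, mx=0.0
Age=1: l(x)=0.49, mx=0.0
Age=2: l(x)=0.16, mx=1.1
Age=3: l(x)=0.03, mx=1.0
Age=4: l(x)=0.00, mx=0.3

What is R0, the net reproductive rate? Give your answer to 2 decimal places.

lx·mx by age: 0, 0, 0.176, 0.03, 0
R0 = Σ lx·mx = 0.206 → 0.21

0.21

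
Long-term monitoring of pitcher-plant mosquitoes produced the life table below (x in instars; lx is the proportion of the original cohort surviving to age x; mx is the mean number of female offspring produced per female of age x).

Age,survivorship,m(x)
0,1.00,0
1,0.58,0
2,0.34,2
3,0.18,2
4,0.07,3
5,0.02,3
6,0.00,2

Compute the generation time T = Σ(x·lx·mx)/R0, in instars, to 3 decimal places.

2.733

lx·mx: 0, 0, 0.68, 0.36, 0.21, 0.06, 0 → R0 = 1.31
x·lx·mx: 0, 0, 1.36, 1.08, 0.84, 0.3, 0 → Σ = 3.58
T = 3.58 / 1.31 = 2.732824… → 2.733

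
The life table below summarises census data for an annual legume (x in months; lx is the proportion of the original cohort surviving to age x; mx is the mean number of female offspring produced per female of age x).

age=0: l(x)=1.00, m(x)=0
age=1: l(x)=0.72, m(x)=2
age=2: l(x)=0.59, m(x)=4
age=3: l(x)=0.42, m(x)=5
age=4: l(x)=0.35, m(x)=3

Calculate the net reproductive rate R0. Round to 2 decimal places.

lx·mx by age: 0, 1.44, 2.36, 2.1, 1.05
R0 = Σ lx·mx = 6.95 → 6.95

6.95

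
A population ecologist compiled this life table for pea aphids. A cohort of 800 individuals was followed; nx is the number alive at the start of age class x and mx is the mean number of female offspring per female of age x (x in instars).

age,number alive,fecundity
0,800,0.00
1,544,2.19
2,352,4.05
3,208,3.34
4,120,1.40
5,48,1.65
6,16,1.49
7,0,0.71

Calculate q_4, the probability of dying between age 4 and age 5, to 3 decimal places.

lx = nx/n0 = nx/800: 1, 0.68, 0.44, 0.26, 0.15, 0.06, 0.02, 0
q_4 = (l_4 − l_5) / l_4 = (0.15 − 0.06) / 0.15
     = 0.09 / 0.15 = 0.6 → 0.600

0.600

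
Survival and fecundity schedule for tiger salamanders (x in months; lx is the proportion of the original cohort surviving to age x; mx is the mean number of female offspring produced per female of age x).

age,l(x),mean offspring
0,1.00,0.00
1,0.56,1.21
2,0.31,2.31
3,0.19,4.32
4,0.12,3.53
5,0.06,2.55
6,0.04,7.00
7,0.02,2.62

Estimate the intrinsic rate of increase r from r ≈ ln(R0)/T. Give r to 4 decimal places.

R0 = Σ lx·mx = 0 + 0.6776 + 0.7161 + 0.8208 + 0.4236 + 0.153 + 0.28 + 0.0524 = 3.1235
Σ x·lx·mx = 9.0784; T = 9.0784/3.1235 = 2.90648…
r ≈ ln(R0)/T = ln(3.1235)/2.90648… = 0.391867… → 0.3919

0.3919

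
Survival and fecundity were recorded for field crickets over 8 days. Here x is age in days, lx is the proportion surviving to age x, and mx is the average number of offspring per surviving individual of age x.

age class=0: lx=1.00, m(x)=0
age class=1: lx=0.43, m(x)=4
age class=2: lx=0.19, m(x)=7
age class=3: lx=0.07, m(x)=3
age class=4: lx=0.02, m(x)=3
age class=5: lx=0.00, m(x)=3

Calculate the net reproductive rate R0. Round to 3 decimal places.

3.320

lx·mx by age: 0, 1.72, 1.33, 0.21, 0.06, 0
R0 = Σ lx·mx = 3.32 → 3.320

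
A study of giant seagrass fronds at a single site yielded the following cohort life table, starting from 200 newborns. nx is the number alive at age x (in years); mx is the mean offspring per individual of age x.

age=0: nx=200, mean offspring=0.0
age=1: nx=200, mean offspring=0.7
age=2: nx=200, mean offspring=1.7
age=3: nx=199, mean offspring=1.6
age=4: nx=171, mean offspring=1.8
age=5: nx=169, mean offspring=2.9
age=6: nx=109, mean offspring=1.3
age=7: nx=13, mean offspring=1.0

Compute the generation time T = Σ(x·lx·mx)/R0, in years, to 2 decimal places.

3.65

lx = nx/n0 = nx/200: 1, 1, 1, 0.995, 0.855, 0.845, 0.545, 0.065
lx·mx: 0, 0.7, 1.7, 1.592, 1.539, 2.4505, 0.7085, 0.065 → R0 = 8.755
x·lx·mx: 0, 0.7, 3.4, 4.776, 6.156, 12.2525, 4.251, 0.455 → Σ = 31.9905
T = 31.9905 / 8.755 = 3.653969… → 3.65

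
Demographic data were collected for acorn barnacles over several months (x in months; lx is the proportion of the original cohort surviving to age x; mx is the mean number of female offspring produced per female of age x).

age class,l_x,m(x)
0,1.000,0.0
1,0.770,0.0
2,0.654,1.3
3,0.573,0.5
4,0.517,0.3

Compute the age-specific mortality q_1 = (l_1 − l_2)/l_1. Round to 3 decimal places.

q_1 = (l_1 − l_2) / l_1 = (0.77 − 0.654) / 0.77
     = 0.116 / 0.77 = 0.150649… → 0.151

0.151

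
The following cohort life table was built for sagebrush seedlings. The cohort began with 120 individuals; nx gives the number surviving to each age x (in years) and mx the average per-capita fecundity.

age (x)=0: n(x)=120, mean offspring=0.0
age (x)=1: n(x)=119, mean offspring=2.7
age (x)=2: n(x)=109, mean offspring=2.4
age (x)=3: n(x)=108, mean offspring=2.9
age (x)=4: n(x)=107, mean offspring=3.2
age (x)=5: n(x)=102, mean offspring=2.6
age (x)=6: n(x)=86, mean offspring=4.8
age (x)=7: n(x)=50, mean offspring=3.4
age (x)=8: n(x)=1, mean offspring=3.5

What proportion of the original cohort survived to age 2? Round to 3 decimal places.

l_2 = n_2/n_0 = 109/120 = 0.908333… → 0.908

0.908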